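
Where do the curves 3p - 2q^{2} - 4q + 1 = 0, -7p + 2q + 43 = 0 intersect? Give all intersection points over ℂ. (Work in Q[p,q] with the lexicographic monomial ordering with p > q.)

Compute a lex Gröbner basis by Buchberger's algorithm.
f_1 = 3p - 2q^{2} - 4q + 1, LT = p.
f_2 = -7p + 2q + 43, LT = p.

S(f_1,f_2): lcm = p. S = -\tfrac{2}{3}q^{2} - \tfrac{22}{21}q + \tfrac{136}{21}.
  leading term q^{2}: no divisor's leading term divides it; move -\tfrac{2}{3}q^{2} to the remainder.
  leading term q: no divisor's leading term divides it; move -\tfrac{22}{21}q to the remainder.
  leading term 1: no divisor's leading term divides it; move \tfrac{136}{21} to the remainder.
  remainder -\tfrac{2}{3}q^{2} - \tfrac{22}{21}q + \tfrac{136}{21} ≠ 0; add h_3 = -\tfrac{2}{3}q^{2} - \tfrac{22}{21}q + \tfrac{136}{21} to the basis.

The other S-polynomials (S(f_1,h_3), S(f_2,h_3)) all reduce to 0 modulo the current basis, so we have a Gröbner basis.
Inter-reduce: drop elements whose leading term is divisible by another's, tail-reduce, and make monic.
Reduced Gröbner basis: {p - \tfrac{2}{7}q - \tfrac{43}{7}, q^{2} + \tfrac{11}{7}q - \tfrac{68}{7}}.

The lex basis is triangular: the last element involves only q. Solving q^{2} + \tfrac{11}{7}q - \tfrac{68}{7} = 0 gives q ∈ {-4, 17/7}; substituting each value into the earlier elements determines the remaining variables.
  q = -4: the earlier basis element becomes p - 5 = 0, giving p = 5 — point (5, -4).
  q = 17/7: the earlier basis element becomes p - \tfrac{335}{49} = 0, giving p = 335/49 — point (335/49, 17/7).

{(5, -4), (335/49, 17/7)}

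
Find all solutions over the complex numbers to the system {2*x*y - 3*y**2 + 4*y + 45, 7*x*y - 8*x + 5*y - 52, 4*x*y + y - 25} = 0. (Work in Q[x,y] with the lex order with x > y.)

{(1, 5)}

Compute a lex Gröbner basis by Buchberger's algorithm.
f_1 = 2*x*y - 3*y**2 + 4*y + 45, LT = x*y.
f_2 = 7*x*y - 8*x + 5*y - 52, LT = x*y.
f_3 = 4*x*y + y - 25, LT = x*y.

S(f_1,f_2): lcm = x*y. S = 8/7*x - 3/2*y**2 + 9/7*y + 419/14.
  leading term x: no divisor's leading term divides it; move 8/7*x to the remainder.
  leading term y**2: no divisor's leading term divides it; move -3/2*y**2 to the remainder.
  leading term y: no divisor's leading term divides it; move 9/7*y to the remainder.
  leading term 1: no divisor's leading term divides it; move 419/14 to the remainder.
  remainder 8/7*x - 3/2*y**2 + 9/7*y + 419/14 ≠ 0; add h_4 = 8/7*x - 3/2*y**2 + 9/7*y + 419/14 to the basis.

S(f_1,f_3): lcm = x*y. S = -3/2*y**2 + 7/4*y + 115/4.
  leading term y**2: no divisor's leading term divides it; move -3/2*y**2 to the remainder.
  leading term y: no divisor's leading term divides it; move 7/4*y to the remainder.
  leading term 1: no divisor's leading term divides it; move 115/4 to the remainder.
  remainder -3/2*y**2 + 7/4*y + 115/4 ≠ 0; add h_5 = -3/2*y**2 + 7/4*y + 115/4 to the basis.

S(f_2,f_3): lcm = x*y. S = -8/7*x + 13/28*y - 33/28.
  leading term x: subtract (-1)·h_4 from -8/7*x + 13/28*y - 33/28 → -3/2*y**2 + 7/4*y + 115/4
  leading term y**2: subtract (1)·h_5 from -3/2*y**2 + 7/4*y + 115/4 → 0
  remainder 0.

S(f_1,h_4): lcm = x*y. S = 21/16*y**3 - 21/8*y**2 - 387/16*y + 45/2.
  leading term y**3: subtract (-7/8*y)·h_5 from 21/16*y**3 - 21/8*y**2 - 387/16*y + 45/2 → -35/32*y**2 + 31/32*y + 45/2
  leading term y**2: subtract (35/48)·h_5 from -35/32*y**2 + 31/32*y + 45/2 → -59/192*y + 295/192
  leading term y: no divisor's leading term divides it; move -59/192*y to the remainder.
  leading term 1: no divisor's leading term divides it; move 295/192 to the remainder.
  remainder -59/192*y + 295/192 ≠ 0; add h_6 = -59/192*y + 295/192 to the basis.

S(f_2,h_4): lcm = x*y. S = -8/7*x + 21/16*y**3 - 9/8*y**2 - 2853/112*y - 52/7.
  leading term x: subtract (-1)·h_4 from -8/7*x + 21/16*y**3 - 9/8*y**2 - 2853/112*y - 52/7 → 21/16*y**3 - 21/8*y**2 - 387/16*y + 45/2
  leading term y**3: subtract (-7/8*y)·h_5 from 21/16*y**3 - 21/8*y**2 - 387/16*y + 45/2 → -35/32*y**2 + 31/32*y + 45/2
  leading term y**2: subtract (35/48)·h_5 from -35/32*y**2 + 31/32*y + 45/2 → -59/192*y + 295/192
  leading term y: subtract (1)·h_6 from -59/192*y + 295/192 → 0
  remainder 0.

S(f_3,h_4): lcm = x*y. S = 21/16*y**3 - 9/8*y**2 - 415/16*y - 25/4.
  leading term y**3: subtract (-7/8*y)·h_5 from 21/16*y**3 - 9/8*y**2 - 415/16*y - 25/4 → 13/32*y**2 - 25/32*y - 25/4
  leading term y**2: subtract (-13/48)·h_5 from 13/32*y**2 - 25/32*y - 25/4 → -59/192*y + 295/192
  leading term y: subtract (1)·h_6 from -59/192*y + 295/192 → 0
  remainder 0.

S(f_1,h_5): lcm = x*y**2. S = 7/6*x*y + 115/6*x - 3/2*y**3 + 2*y**2 + 45/2*y.
  leading term x*y: subtract (7/12)·f_1 from 7/6*x*y + 115/6*x - 3/2*y**3 + 2*y**2 + 45/2*y → 115/6*x - 3/2*y**3 + 15/4*y**2 + 121/6*y - 105/4
  leading term x: subtract (805/48)·h_4 from 115/6*x - 3/2*y**3 + 15/4*y**2 + 121/6*y - 105/4 → -3/2*y**3 + 925/32*y**2 - 67/48*y - 50705/96
  leading term y**3: subtract (y)·h_5 from -3/2*y**3 + 925/32*y**2 - 67/48*y - 50705/96 → 869/32*y**2 - 1447/48*y - 50705/96
  leading term y**2: subtract (-869/48)·h_5 from 869/32*y**2 - 1447/48*y - 50705/96 → 295/192*y - 1475/192
  leading term y: subtract (-5)·h_6 from 295/192*y - 1475/192 → 0
  remainder 0.

S(f_2,h_5): lcm = x*y**2. S = 1/42*x*y + 115/6*x + 5/7*y**2 - 52/7*y.
  leading term x*y: subtract (1/84)·f_1 from 1/42*x*y + 115/6*x + 5/7*y**2 - 52/7*y → 115/6*x + 3/4*y**2 - 157/21*y - 15/28
  leading term x: subtract (805/48)·h_4 from 115/6*x + 3/4*y**2 - 157/21*y - 15/28 → 829/32*y**2 - 9757/336*y - 337655/672
  leading term y**2: subtract (-829/48)·h_5 from 829/32*y**2 - 9757/336*y - 337655/672 → 531/448*y - 2655/448
  leading term y: subtract (-27/7)·h_6 from 531/448*y - 2655/448 → 0
  remainder 0.

S(f_3,h_5): lcm = x*y**2. S = 7/6*x*y + 115/6*x + 1/4*y**2 - 25/4*y.
  leading term x*y: subtract (7/12)·f_1 from 7/6*x*y + 115/6*x + 1/4*y**2 - 25/4*y → 115/6*x + 2*y**2 - 103/12*y - 105/4
  leading term x: subtract (805/48)·h_4 from 115/6*x + 2*y**2 - 103/12*y - 105/4 → 869/32*y**2 - 1447/48*y - 50705/96
  leading term y**2: subtract (-869/48)·h_5 from 869/32*y**2 - 1447/48*y - 50705/96 → 295/192*y - 1475/192
  leading term y: subtract (-5)·h_6 from 295/192*y - 1475/192 → 0
  remainder 0.

S(h_4,h_5): leading monomials are coprime, so the S-polynomial reduces to 0 (Buchberger's first criterion).
S(f_1,h_6): lcm = x*y. S = 5*x - 3/2*y**2 + 2*y + 45/2.
  leading term x: subtract (35/8)·h_4 from 5*x - 3/2*y**2 + 2*y + 45/2 → 81/16*y**2 - 29/8*y - 1735/16
  leading term y**2: subtract (-27/8)·h_5 from 81/16*y**2 - 29/8*y - 1735/16 → 73/32*y - 365/32
  leading term y: subtract (-438/59)·h_6 from 73/32*y - 365/32 → 0
  remainder 0.

S(f_2,h_6): lcm = x*y. S = 27/7*x + 5/7*y - 52/7.
  leading term x: subtract (27/8)·h_4 from 27/7*x + 5/7*y - 52/7 → 81/16*y**2 - 29/8*y - 1735/16
  leading term y**2: subtract (-27/8)·h_5 from 81/16*y**2 - 29/8*y - 1735/16 → 73/32*y - 365/32
  leading term y: subtract (-438/59)·h_6 from 73/32*y - 365/32 → 0
  remainder 0.

S(f_3,h_6): lcm = x*y. S = 5*x + 1/4*y - 25/4.
  leading term x: subtract (35/8)·h_4 from 5*x + 1/4*y - 25/4 → 105/16*y**2 - 43/8*y - 2195/16
  leading term y**2: subtract (-35/8)·h_5 from 105/16*y**2 - 43/8*y - 2195/16 → 73/32*y - 365/32
  leading term y: subtract (-438/59)·h_6 from 73/32*y - 365/32 → 0
  remainder 0.

S(h_4,h_6): leading monomials are coprime, so the S-polynomial reduces to 0 (Buchberger's first criterion).
S(h_5,h_6): lcm = y**2. S = 23/6*y - 115/6.
  leading term y: subtract (-736/59)·h_6 from 23/6*y - 115/6 → 0
  remainder 0.

Every S-polynomial of the final basis reduces to 0, so we have a Gröbner basis.
Inter-reduce: drop elements whose leading term is divisible by another's, tail-reduce, and make monic.
Reduced Gröbner basis: {x - 1, y - 5}.

Elimination: the polynomial y - 5 lies in the elimination ideal for y, so y ∈ {5}. For each such y, the remaining basis elements (now univariate) give the rest of the solution.
  y = 5: the earlier basis element becomes x - 1 = 0, giving x = 1 — point (1, 5).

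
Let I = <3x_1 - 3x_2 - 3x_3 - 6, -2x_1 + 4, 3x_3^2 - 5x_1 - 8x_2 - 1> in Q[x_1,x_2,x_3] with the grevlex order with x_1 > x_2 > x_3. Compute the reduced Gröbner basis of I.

f_1 = 3x_1 - 3x_2 - 3x_3 - 6, LT = x_1.
f_2 = -2x_1 + 4, LT = x_1.
f_3 = 3x_3^2 - 5x_1 - 8x_2 - 1, LT = x_3^2.

S(f_1,f_2): lcm = x_1. S = -x_2 - x_3.
  leading term x_2: no divisor's leading term divides it; move -x_2 to the remainder.
  leading term x_3: no divisor's leading term divides it; move -x_3 to the remainder.
  remainder -x_2 - x_3 ≠ 0; add g_4 = -x_2 - x_3 to the basis.

The other S-polynomials (S(f_1,f_3), S(f_2,f_3), S(f_1,g_4), S(f_2,g_4), S(f_3,g_4)) all reduce to 0 modulo the current basis, so we have a Gröbner basis.
Inter-reduce: drop elements whose leading term is divisible by another's, tail-reduce, and make monic.

G = {x_3^2 + 8/3x_3 - 11/3, x_1 - 2, x_2 + x_3}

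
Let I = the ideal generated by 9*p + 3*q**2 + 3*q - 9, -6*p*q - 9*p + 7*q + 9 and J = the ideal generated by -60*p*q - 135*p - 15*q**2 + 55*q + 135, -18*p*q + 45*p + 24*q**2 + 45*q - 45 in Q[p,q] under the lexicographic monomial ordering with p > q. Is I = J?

Equality of ideals is decidable: compute both reduced Gröbner bases (unique for the ordering) and check whether they agree.
Buchberger on the first generating set:
f_1 = 9*p + 3*q**2 + 3*q - 9, LT = p.
f_2 = -6*p*q - 9*p + 7*q + 9, LT = p*q.

S(f_1,f_2): lcm = p*q. S = -3/2*p + 1/3*q**3 + 1/3*q**2 + 1/6*q + 3/2.
  leading term p: subtract (-1/6)·f_1 from -3/2*p + 1/3*q**3 + 1/3*q**2 + 1/6*q + 3/2 → 1/3*q**3 + 5/6*q**2 + 2/3*q
  leading term q**3: no divisor's leading term divides it; move 1/3*q**3 to the remainder.
  leading term q**2: no divisor's leading term divides it; move 5/6*q**2 to the remainder.
  leading term q: no divisor's leading term divides it; move 2/3*q to the remainder.
  remainder 1/3*q**3 + 5/6*q**2 + 2/3*q ≠ 0; add g_3 = 1/3*q**3 + 5/6*q**2 + 2/3*q to the basis.

The other S-polynomials (S(f_1,g_3), S(f_2,g_3)) all reduce to 0 modulo the current basis, so we have a Gröbner basis.
Inter-reduce: drop elements whose leading term is divisible by another's, tail-reduce, and make monic.
Reduced Gröbner basis: {p + 1/3*q**2 + 1/3*q - 1, q**3 + 5/2*q**2 + 2*q}.

Buchberger on the second generating set:
h_1 = -60*p*q - 135*p - 15*q**2 + 55*q + 135, LT = p*q.
h_2 = -18*p*q + 45*p + 24*q**2 + 45*q - 45, LT = p*q.

S(h_1,h_2): lcm = p*q. S = 19/4*p + 19/12*q**2 + 19/12*q - 19/4.
  leading term p: no divisor's leading term divides it; move 19/4*p to the remainder.
  leading term q**2: no divisor's leading term divides it; move 19/12*q**2 to the remainder.
  leading term q: no divisor's leading term divides it; move 19/12*q to the remainder.
  leading term 1: no divisor's leading term divides it; move -19/4 to the remainder.
  remainder 19/4*p + 19/12*q**2 + 19/12*q - 19/4 ≠ 0; add k_3 = 19/4*p + 19/12*q**2 + 19/12*q - 19/4 to the basis.

S(h_1,k_3): lcm = p*q. S = 9/4*p - 1/3*q**3 - 1/12*q**2 + 1/12*q - 9/4.
  leading term p: subtract (9/19)·k_3 from 9/4*p - 1/3*q**3 - 1/12*q**2 + 1/12*q - 9/4 → -1/3*q**3 - 5/6*q**2 - 2/3*q
  leading term q**3: no divisor's leading term divides it; move -1/3*q**3 to the remainder.
  leading term q**2: no divisor's leading term divides it; move -5/6*q**2 to the remainder.
  leading term q: no divisor's leading term divides it; move -2/3*q to the remainder.
  remainder -1/3*q**3 - 5/6*q**2 - 2/3*q ≠ 0; add k_4 = -1/3*q**3 - 5/6*q**2 - 2/3*q to the basis.

The other S-polynomials (S(h_2,k_3), S(h_1,k_4), S(h_2,k_4), S(k_3,k_4)) all reduce to 0 modulo the current basis, so we have a Gröbner basis.
Inter-reduce: drop elements whose leading term is divisible by another's, tail-reduce, and make monic.
Reduced Gröbner basis: {p + 1/3*q**2 + 1/3*q - 1, q**3 + 5/2*q**2 + 2*q}.

Same reduced basis, so the two generating sets span the same ideal.

Yes, the ideals are equal.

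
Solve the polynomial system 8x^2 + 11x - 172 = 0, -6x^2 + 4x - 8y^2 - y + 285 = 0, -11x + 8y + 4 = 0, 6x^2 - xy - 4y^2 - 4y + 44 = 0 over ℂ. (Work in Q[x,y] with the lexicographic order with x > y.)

{(4, 5)}

Compute a lex Gröbner basis by Buchberger's algorithm.
f_1 = 8x^2 + 11x - 172, LT = x^2.
f_2 = -6x^2 + 4x - 8y^2 - y + 285, LT = x^2.
f_3 = -11x + 8y + 4, LT = x.
f_4 = 6x^2 - xy - 4y^2 - 4y + 44, LT = x^2.

S(f_1,f_2): lcm = x^2. S = 49/24x - 4/3y^2 - 1/6y + 26.
  reduce S modulo (f_1, f_2, f_3, f_4):
  remainder -4/3y^2 + 29/22y + 1765/66 ≠ 0; add h_5 = -4/3y^2 + 29/22y + 1765/66 to the basis.

S(f_1,f_3): lcm = x^2. S = 8/11xy + 153/88x - 43/2.
  reduce S modulo (f_1, f_2, f_3, f_4, h_5):
  remainder 2731/1331y - 13655/1331 ≠ 0; add h_6 = 2731/1331y - 13655/1331 to the basis.

The other S-polynomials (S(f_1,f_4), S(f_2,f_3), S(f_2,f_4), S(f_3,f_4), S(f_1,h_5), S(f_2,h_5), S(f_3,h_5), S(f_4,h_5), S(f_1,h_6), S(f_2,h_6), S(f_3,h_6), S(f_4,h_6), S(h_5,h_6)) all reduce to 0 modulo the current basis, so we have a Gröbner basis.
Inter-reduce: drop elements whose leading term is divisible by another's, tail-reduce, and make monic.
Reduced Gröbner basis: {x - 4, y - 5}.

From the last basis element, y - 5 = 0, so y takes values in {5}. Each choice, substituted upward through the basis, yields the corresponding point(s) of the solution set.
  y = 5: the earlier basis element becomes x - 4 = 0, giving x = 4 — point (4, 5).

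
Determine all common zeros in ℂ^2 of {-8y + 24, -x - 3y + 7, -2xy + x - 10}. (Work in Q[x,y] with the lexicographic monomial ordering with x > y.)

Compute a lex Gröbner basis by Buchberger's algorithm.
f_1 = -8y + 24, LT = y.
f_2 = -x - 3y + 7, LT = x.
f_3 = -2xy + x - 10, LT = xy.

The S-polynomials (S(f_1,f_2), S(f_1,f_3), S(f_2,f_3)) all reduce to 0 modulo the current basis, so we have a Gröbner basis.
Inter-reduce: drop elements whose leading term is divisible by another's, tail-reduce, and make monic.
Reduced Gröbner basis: {x + 2, y - 3}.

From the last basis element, y - 3 = 0, so y takes values in {3}. Each choice, substituted upward through the basis, yields the corresponding point(s) of the solution set.
  y = 3: the earlier basis element becomes x + 2 = 0, giving x = -2 — point (-2, 3).

{(-2, 3)}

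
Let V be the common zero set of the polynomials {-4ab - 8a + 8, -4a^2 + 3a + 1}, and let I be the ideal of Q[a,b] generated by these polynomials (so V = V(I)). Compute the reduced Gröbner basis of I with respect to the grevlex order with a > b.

f_1 = -4ab - 8a + 8, LT = ab.
f_2 = -4a^2 + 3a + 1, LT = a^2.

S(f_1,f_2): lcm = a^2b. S = 2a^2 + 3/4ab - 2a + 1/4b.
  reduce S modulo (f_1, f_2):
  remainder -2a + 1/4b + 2 ≠ 0; add g_3 = -2a + 1/4b + 2 to the basis.

S(f_1,g_3): lcm = ab. S = 1/8b^2 + 2a + b - 2.
  reduce S modulo (f_1, f_2, g_3):
  remainder 1/8b^2 + 5/4b ≠ 0; add g_4 = 1/8b^2 + 5/4b to the basis.

The other S-polynomials (S(f_2,g_3), S(f_1,g_4), S(f_2,g_4), S(g_3,g_4)) all reduce to 0 modulo the current basis, so we have a Gröbner basis.
Inter-reduce: drop elements whose leading term is divisible by another's, tail-reduce, and make monic.

G = {b^2 + 10b, a - 1/8b - 1}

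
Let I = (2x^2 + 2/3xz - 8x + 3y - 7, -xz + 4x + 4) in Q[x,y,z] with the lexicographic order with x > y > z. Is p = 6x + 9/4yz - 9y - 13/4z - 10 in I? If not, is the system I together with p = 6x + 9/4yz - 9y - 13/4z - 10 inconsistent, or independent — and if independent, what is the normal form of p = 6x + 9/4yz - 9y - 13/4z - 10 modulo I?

Adjoining 6x + 9/4yz - 9y - 13/4z - 10 makes the ideal the whole ring: the system is inconsistent.

First compute the reduced Gröbner basis of I by Buchberger's algorithm.
f_1 = 2x^2 + 2/3xz - 8x + 3y - 7, LT = x^2.
f_2 = -xz + 4x + 4, LT = xz.

S(f_1,f_2): lcm = x^2z. S = 4x^2 + 1/3xz^2 - 4xz + 4x + 3/2yz - 7/2z.
  leading term x^2: subtract (2)·f_1 from 4x^2 + 1/3xz^2 - 4xz + 4x + 3/2yz - 7/2z → 1/3xz^2 - 16/3xz + 20x + 3/2yz - 6y - 7/2z + 14
  leading term xz^2: subtract (-1/3z)·f_2 from 1/3xz^2 - 16/3xz + 20x + 3/2yz - 6y - 7/2z + 14 → -4xz + 20x + 3/2yz - 6y - 13/6z + 14
  leading term xz: subtract (4)·f_2 from -4xz + 20x + 3/2yz - 6y - 13/6z + 14 → 4x + 3/2yz - 6y - 13/6z - 2
  leading term x: no divisor's leading term divides it; move 4x to the remainder.
  leading term yz: no divisor's leading term divides it; move 3/2yz to the remainder.
  leading term y: no divisor's leading term divides it; move -6y to the remainder.
  leading term z: no divisor's leading term divides it; move -13/6z to the remainder.
  leading term 1: no divisor's leading term divides it; move -2 to the remainder.
  remainder 4x + 3/2yz - 6y - 13/6z - 2 ≠ 0; add h_3 = 4x + 3/2yz - 6y - 13/6z - 2 to the basis.

S(f_2,h_3): lcm = xz. S = -4x - 3/8yz^2 + 3/2yz + 13/24z^2 + 1/2z - 4.
  leading term x: subtract (-1)·h_3 from -4x - 3/8yz^2 + 3/2yz + 13/24z^2 + 1/2z - 4 → -3/8yz^2 + 3yz - 6y + 13/24z^2 - 5/3z - 6
  leading term yz^2: no divisor's leading term divides it; move -3/8yz^2 to the remainder.
  leading term yz: no divisor's leading term divides it; move 3yz to the remainder.
  leading term y: no divisor's leading term divides it; move -6y to the remainder.
  leading term z^2: no divisor's leading term divides it; move 13/24z^2 to the remainder.
  leading term z: no divisor's leading term divides it; move -5/3z to the remainder.
  leading term 1: no divisor's leading term divides it; move -6 to the remainder.
  remainder -3/8yz^2 + 3yz - 6y + 13/24z^2 - 5/3z - 6 ≠ 0; add h_4 = -3/8yz^2 + 3yz - 6y + 13/24z^2 - 5/3z - 6 to the basis.

The other S-polynomials (S(f_1,h_3), S(f_1,h_4), S(f_2,h_4), S(h_3,h_4)) all reduce to 0 modulo the current basis, so we have a Gröbner basis.
Inter-reduce: drop elements whose leading term is divisible by another's, tail-reduce, and make monic.
Reduced Gröbner basis: {x + 3/8yz - 3/2y - 13/24z - 1/2, yz^2 - 8yz + 16y - 13/9z^2 + 40/9z + 16}.
Label its elements g_1 = x + 3/8yz - 3/2y - 13/24z - 1/2, g_2 = yz^2 - 8yz + 16y - 13/9z^2 + 40/9z + 16.

Reduce p = 6x + 9/4yz - 9y - 13/4z - 10 modulo G:
  leading term x: subtract (6)·g_1 from 6x + 9/4yz - 9y - 13/4z - 10 → -7
  leading term 1: no divisor's leading term divides it; move -7 to the remainder.
  normal form = -7.
The normal form is nonzero, so p ∉ I. Since p minus its normal form lies in I, I + (p) = I + (r) where r = -7; decide whether this ideal is the whole ring.
Here r = -7 is a nonzero constant, hence a unit: 1 ∈ I + (p), the Gröbner basis of I + (p) is {1}, and the enlarged system has no common solution — adjoining p is inconsistent.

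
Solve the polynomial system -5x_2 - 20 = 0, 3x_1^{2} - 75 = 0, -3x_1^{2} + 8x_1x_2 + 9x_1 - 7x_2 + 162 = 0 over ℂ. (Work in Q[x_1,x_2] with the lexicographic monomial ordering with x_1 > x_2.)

{(5, -4)}

Compute a lex Gröbner basis by Buchberger's algorithm.
f_1 = -5x_2 - 20, LT = x_2.
f_2 = 3x_1^{2} - 75, LT = x_1^{2}.
f_3 = -3x_1^{2} + 8x_1x_2 + 9x_1 - 7x_2 + 162, LT = x_1^{2}.

S(f_2,f_3): lcm = x_1^{2}. S = \tfrac{8}{3}x_1x_2 + 3x_1 - \tfrac{7}{3}x_2 + 29.
  leading term x_1x_2: subtract (-\tfrac{8}{15}x_1)·f_1 from \tfrac{8}{3}x_1x_2 + 3x_1 - \tfrac{7}{3}x_2 + 29 → -\tfrac{23}{3}x_1 - \tfrac{7}{3}x_2 + 29
  leading term x_1: no divisor's leading term divides it; move -\tfrac{23}{3}x_1 to the remainder.
  leading term x_2: subtract (\tfrac{7}{15})·f_1 from -\tfrac{7}{3}x_2 + 29 → \tfrac{115}{3}
  leading term 1: no divisor's leading term divides it; move \tfrac{115}{3} to the remainder.
  remainder -\tfrac{23}{3}x_1 + \tfrac{115}{3} ≠ 0; add h_4 = -\tfrac{23}{3}x_1 + \tfrac{115}{3} to the basis.

The other S-polynomials (S(f_1,f_2), S(f_1,f_3), S(f_1,h_4), S(f_2,h_4), S(f_3,h_4)) all reduce to 0 modulo the current basis, so we have a Gröbner basis.
Inter-reduce: drop elements whose leading term is divisible by another's, tail-reduce, and make monic.
Reduced Gröbner basis: {x_1 - 5, x_2 + 4}.

From the last basis element, x_2 + 4 = 0, so x_2 takes values in {-4}. Each choice, substituted upward through the basis, yields the corresponding point(s) of the solution set.
  x_2 = -4: the earlier basis element becomes x_1 - 5 = 0, giving x_1 = 5 — point (5, -4).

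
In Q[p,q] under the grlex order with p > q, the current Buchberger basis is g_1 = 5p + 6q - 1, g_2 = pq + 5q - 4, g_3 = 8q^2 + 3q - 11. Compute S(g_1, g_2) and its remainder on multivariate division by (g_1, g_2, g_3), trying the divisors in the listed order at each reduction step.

lcm(LM(g_1), LM(g_2)) = pq.
S = (lcm/LT(g_1))·g_1 − (lcm/LT(g_2))·g_2 = 6/5q^2 - 26/5q + 4.
Reduce S modulo (g_1, g_2, g_3) in that order:
  leading term q^2: subtract (3/20)·g_3 from 6/5q^2 - 26/5q + 4 → -113/20q + 113/20
  leading term q: no divisor's leading term divides it; move -113/20q to the remainder.
  leading term 1: no divisor's leading term divides it; move 113/20 to the remainder.
The remainder -113/20q + 113/20 is nonzero, so it would be added as the next basis element.
An S-polynomial is built so that the two leading terms cancel; whether anything survives reduction is exactly the Gröbner-basis criterion.

S(g_1, g_2) = 6/5q^2 - 26/5q + 4; remainder on division = -113/20q + 113/20.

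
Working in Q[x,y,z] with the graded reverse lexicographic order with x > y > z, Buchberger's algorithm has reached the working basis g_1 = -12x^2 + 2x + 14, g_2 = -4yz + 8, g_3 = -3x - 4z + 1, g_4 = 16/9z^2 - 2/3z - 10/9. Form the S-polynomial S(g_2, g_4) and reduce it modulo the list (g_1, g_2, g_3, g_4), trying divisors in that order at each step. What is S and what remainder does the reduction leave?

lcm(LM(g_2), LM(g_4)) = yz^2.
S = (lcm/LT(g_2))·g_2 − (lcm/LT(g_4))·g_4 = 3/8yz + 5/8y - 2z.
Reduce S modulo (g_1, g_2, g_3, g_4) in that order:
  leading term yz: subtract (-3/32)·g_2 from 3/8yz + 5/8y - 2z → 5/8y - 2z + 3/4
  leading term y: no divisor's leading term divides it; move 5/8y to the remainder.
  leading term z: no divisor's leading term divides it; move -2z to the remainder.
  leading term 1: no divisor's leading term divides it; move 3/4 to the remainder.
The remainder 5/8y - 2z + 3/4 is nonzero, so it would be added as the next basis element.

S(g_2, g_4) = 3/8yz + 5/8y - 2z; remainder on division = 5/8y - 2z + 3/4.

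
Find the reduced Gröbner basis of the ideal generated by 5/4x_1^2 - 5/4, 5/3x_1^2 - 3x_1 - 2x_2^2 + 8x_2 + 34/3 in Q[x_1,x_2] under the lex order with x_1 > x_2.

The reduced Gröbner basis is the canonical form of the ideal for this ordering.

f_1 = 5/4x_1^2 - 5/4, LT = x_1^2.
f_2 = 5/3x_1^2 - 3x_1 - 2x_2^2 + 8x_2 + 34/3, LT = x_1^2.

S(f_1,f_2): lcm = x_1^2. S = 9/5x_1 + 6/5x_2^2 - 24/5x_2 - 39/5.
  reduce S modulo (f_1, f_2):
  remainder 9/5x_1 + 6/5x_2^2 - 24/5x_2 - 39/5 ≠ 0; add g_3 = 9/5x_1 + 6/5x_2^2 - 24/5x_2 - 39/5 to the basis.

S(f_1,g_3): lcm = x_1^2. S = -2/3x_1x_2^2 + 8/3x_1x_2 + 13/3x_1 - 1.
  reduce S modulo (f_1, f_2, g_3):
  remainder 4/9x_2^4 - 32/9x_2^3 + 4/3x_2^2 + 208/9x_2 + 160/9 ≠ 0; add g_4 = 4/9x_2^4 - 32/9x_2^3 + 4/3x_2^2 + 208/9x_2 + 160/9 to the basis.

The other S-polynomials (S(f_2,g_3), S(f_1,g_4), S(f_2,g_4), S(g_3,g_4)) all reduce to 0 modulo the current basis, so we have a Gröbner basis.
Inter-reduce: drop elements whose leading term is divisible by another's, tail-reduce, and make monic.

G = {x_1 + 2/3x_2^2 - 8/3x_2 - 13/3, x_2^4 - 8x_2^3 + 3x_2^2 + 52x_2 + 40}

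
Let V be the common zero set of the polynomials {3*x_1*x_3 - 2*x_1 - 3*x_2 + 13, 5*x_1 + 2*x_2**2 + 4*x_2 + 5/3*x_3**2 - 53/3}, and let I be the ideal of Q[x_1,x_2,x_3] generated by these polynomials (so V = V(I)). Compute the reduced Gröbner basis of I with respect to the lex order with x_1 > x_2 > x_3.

f_1 = 3*x_1*x_3 - 2*x_1 - 3*x_2 + 13, LT = x_1*x_3.
f_2 = 5*x_1 + 2*x_2**2 + 4*x_2 + 5/3*x_3**2 - 53/3, LT = x_1.

S(f_1,f_2): lcm = x_1*x_3. S = -2/3*x_1 - 2/5*x_2**2*x_3 - 4/5*x_2*x_3 - x_2 - 1/3*x_3**3 + 53/15*x_3 + 13/3.
  leading term x_1: subtract (-2/15)·f_2 from -2/3*x_1 - 2/5*x_2**2*x_3 - 4/5*x_2*x_3 - x_2 - 1/3*x_3**3 + 53/15*x_3 + 13/3 → -2/5*x_2**2*x_3 + 4/15*x_2**2 - 4/5*x_2*x_3 - 7/15*x_2 - 1/3*x_3**3 + 2/9*x_3**2 + 53/15*x_3 + 89/45
  leading term x_2**2*x_3: no divisor's leading term divides it; move -2/5*x_2**2*x_3 to the remainder.
  leading term x_2**2: no divisor's leading term divides it; move 4/15*x_2**2 to the remainder.
  leading term x_2*x_3: no divisor's leading term divides it; move -4/5*x_2*x_3 to the remainder.
  leading term x_2: no divisor's leading term divides it; move -7/15*x_2 to the remainder.
  leading term x_3**3: no divisor's leading term divides it; move -1/3*x_3**3 to the remainder.
  leading term x_3**2: no divisor's leading term divides it; move 2/9*x_3**2 to the remainder.
  leading term x_3: no divisor's leading term divides it; move 53/15*x_3 to the remainder.
  leading term 1: no divisor's leading term divides it; move 89/45 to the remainder.
  remainder -2/5*x_2**2*x_3 + 4/15*x_2**2 - 4/5*x_2*x_3 - 7/15*x_2 - 1/3*x_3**3 + 2/9*x_3**2 + 53/15*x_3 + 89/45 ≠ 0; add g_3 = -2/5*x_2**2*x_3 + 4/15*x_2**2 - 4/5*x_2*x_3 - 7/15*x_2 - 1/3*x_3**3 + 2/9*x_3**2 + 53/15*x_3 + 89/45 to the basis.

S(f_1,g_3): lcm = x_1*x_2**2*x_3. S = -2*x_1*x_2*x_3 - 7/6*x_1*x_2 - 5/6*x_1*x_3**3 + 5/9*x_1*x_3**2 + 53/6*x_1*x_3 + 89/18*x_1 - x_2**3 + 13/3*x_2**2.
  leading term x_1*x_2*x_3: subtract (-2/3*x_2)·f_1 from -2*x_1*x_2*x_3 - 7/6*x_1*x_2 - 5/6*x_1*x_3**3 + 5/9*x_1*x_3**2 + 53/6*x_1*x_3 + 89/18*x_1 - x_2**3 + 13/3*x_2**2 → -5/2*x_1*x_2 - 5/6*x_1*x_3**3 + 5/9*x_1*x_3**2 + 53/6*x_1*x_3 + 89/18*x_1 - x_2**3 + 7/3*x_2**2 + 26/3*x_2
  leading term x_1*x_2: subtract (-1/2*x_2)·f_2 from -5/2*x_1*x_2 - 5/6*x_1*x_3**3 + 5/9*x_1*x_3**2 + 53/6*x_1*x_3 + 89/18*x_1 - x_2**3 + 7/3*x_2**2 + 26/3*x_2 → -5/6*x_1*x_3**3 + 5/9*x_1*x_3**2 + 53/6*x_1*x_3 + 89/18*x_1 + 13/3*x_2**2 + 5/6*x_2*x_3**2 - 1/6*x_2
  leading term x_1*x_3**3: subtract (-5/18*x_3**2)·f_1 from -5/6*x_1*x_3**3 + 5/9*x_1*x_3**2 + 53/6*x_1*x_3 + 89/18*x_1 + 13/3*x_2**2 + 5/6*x_2*x_3**2 - 1/6*x_2 → 53/6*x_1*x_3 + 89/18*x_1 + 13/3*x_2**2 - 1/6*x_2 + 65/18*x_3**2
  leading term x_1*x_3: subtract (53/18)·f_1 from 53/6*x_1*x_3 + 89/18*x_1 + 13/3*x_2**2 - 1/6*x_2 + 65/18*x_3**2 → 65/6*x_1 + 13/3*x_2**2 + 26/3*x_2 + 65/18*x_3**2 - 689/18
  leading term x_1: subtract (13/6)·f_2 from 65/6*x_1 + 13/3*x_2**2 + 26/3*x_2 + 65/18*x_3**2 - 689/18 → 0
  remainder 0.

S(f_2,g_3): leading monomials are coprime, so the S-polynomial reduces to 0 (Buchberger's first criterion).
Every S-polynomial of the final basis reduces to 0, so we have a Gröbner basis.
Inter-reduce: drop elements whose leading term is divisible by another's, tail-reduce, and make monic.

G = {x_1 + 2/5*x_2**2 + 4/5*x_2 + 1/3*x_3**2 - 53/15, x_2**2*x_3 - 2/3*x_2**2 + 2*x_2*x_3 + 7/6*x_2 + 5/6*x_3**3 - 5/9*x_3**2 - 53/6*x_3 - 89/18}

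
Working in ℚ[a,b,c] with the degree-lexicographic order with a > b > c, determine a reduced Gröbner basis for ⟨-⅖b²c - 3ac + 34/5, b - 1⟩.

G = {ac + 2/15c - 34/15, b - 1}

f_1 = -⅖b²c - 3ac + 34/5, LT = b²c.
f_2 = b - 1, LT = b.

S(f_1,f_2): lcm = b²c. S = 15/2ac + bc - 17.
  leading term ac: no divisor's leading term divides it; move 15/2ac to the remainder.
  leading term bc: subtract (c)·f_2 from bc - 17 → c - 17
  leading term c: no divisor's leading term divides it; move c to the remainder.
  leading term 1: no divisor's leading term divides it; move -17 to the remainder.
  remainder 15/2ac + c - 17 ≠ 0; add g_3 = 15/2ac + c - 17 to the basis.

The other S-polynomials (S(f_1,g_3), S(f_2,g_3)) all reduce to 0 modulo the current basis, so we have a Gröbner basis.
Inter-reduce: drop elements whose leading term is divisible by another's, tail-reduce, and make monic.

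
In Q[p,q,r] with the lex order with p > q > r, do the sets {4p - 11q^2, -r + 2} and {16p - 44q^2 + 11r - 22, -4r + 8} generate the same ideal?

For a fixed monomial order, each ideal has a unique reduced Gröbner basis; comparing bases decides equality.
Buchberger on the first generating set:
f_1 = 4p - 11q^2, LT = p.
f_2 = -r + 2, LT = r.

The S-polynomials (S(f_1,f_2)) all reduce to 0 modulo the current basis, so we have a Gröbner basis.
Inter-reduce: drop elements whose leading term is divisible by another's, tail-reduce, and make monic.
Reduced Gröbner basis: {p - 11/4q^2, r - 2}.

Buchberger on the second generating set:
h_1 = 16p - 44q^2 + 11r - 22, LT = p.
h_2 = -4r + 8, LT = r.

The S-polynomials (S(h_1,h_2)) all reduce to 0 modulo the current basis, so we have a Gröbner basis.
Inter-reduce: drop elements whose leading term is divisible by another's, tail-reduce, and make monic.
Reduced Gröbner basis: {p - 11/4q^2, r - 2}.

These coincide, so the ideals are equal.
The choice of monomial ordering does not affect the verdict — as long as both bases are computed under the same ordering, their equality decides ideal equality.

Yes, the ideals are equal.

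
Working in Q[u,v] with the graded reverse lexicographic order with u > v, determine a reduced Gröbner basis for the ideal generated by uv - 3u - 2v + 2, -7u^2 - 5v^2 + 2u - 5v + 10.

G = {v^3 - 2v^2 + 28/5u - 1/5v + 6/5, u^2 + 5/7v^2 - 2/7u + 5/7v - 10/7, uv - 3u - 2v + 2}

Buchberger's algorithm terminates because the ascending chain of leading-term ideals stabilizes.

f_1 = uv - 3u - 2v + 2, LT = uv.
f_2 = -7u^2 - 5v^2 + 2u - 5v + 10, LT = u^2.

S(f_1,f_2): lcm = u^2v. S = -5/7v^3 - 3u^2 - 12/7uv - 5/7v^2 + 2u + 10/7v.
  leading term v^3: no divisor's leading term divides it; move -5/7v^3 to the remainder.
  leading term u^2: subtract (3/7)·f_2 from -3u^2 - 12/7uv - 5/7v^2 + 2u + 10/7v → -12/7uv + 10/7v^2 + 8/7u + 25/7v - 30/7
  leading term uv: subtract (-12/7)·f_1 from -12/7uv + 10/7v^2 + 8/7u + 25/7v - 30/7 → 10/7v^2 - 4u + 1/7v - 6/7
  leading term v^2: no divisor's leading term divides it; move 10/7v^2 to the remainder.
  leading term u: no divisor's leading term divides it; move -4u to the remainder.
  leading term v: no divisor's leading term divides it; move 1/7v to the remainder.
  leading term 1: no divisor's leading term divides it; move -6/7 to the remainder.
  remainder -5/7v^3 + 10/7v^2 - 4u + 1/7v - 6/7 ≠ 0; add g_3 = -5/7v^3 + 10/7v^2 - 4u + 1/7v - 6/7 to the basis.

The other S-polynomials (S(f_1,g_3), S(f_2,g_3)) all reduce to 0 modulo the current basis, so we have a Gröbner basis.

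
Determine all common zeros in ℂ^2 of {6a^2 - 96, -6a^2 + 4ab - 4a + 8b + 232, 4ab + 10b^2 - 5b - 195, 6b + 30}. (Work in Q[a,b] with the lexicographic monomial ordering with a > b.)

Compute a lex Gröbner basis by Buchberger's algorithm.
f_1 = 6a^2 - 96, LT = a^2.
f_2 = -6a^2 + 4ab - 4a + 8b + 232, LT = a^2.
f_3 = 4ab + 10b^2 - 5b - 195, LT = ab.
f_4 = 6b + 30, LT = b.

S(f_1,f_2): lcm = a^2. S = 2/3ab - 2/3a + 4/3b + 68/3.
  leading term ab: subtract (1/6)·f_3 from 2/3ab - 2/3a + 4/3b + 68/3 → -2/3a - 5/3b^2 + 13/6b + 331/6
  leading term a: no divisor's leading term divides it; move -2/3a to the remainder.
  leading term b^2: subtract (-5/18b)·f_4 from -5/3b^2 + 13/6b + 331/6 → 21/2b + 331/6
  leading term b: subtract (7/4)·f_4 from 21/2b + 331/6 → 8/3
  leading term 1: no divisor's leading term divides it; move 8/3 to the remainder.
  remainder -2/3a + 8/3 ≠ 0; add h_5 = -2/3a + 8/3 to the basis.

The other S-polynomials (S(f_1,f_3), S(f_1,f_4), S(f_2,f_3), S(f_2,f_4), S(f_3,f_4), S(f_1,h_5), S(f_2,h_5), S(f_3,h_5), S(f_4,h_5)) all reduce to 0 modulo the current basis, so we have a Gröbner basis.
Inter-reduce: drop elements whose leading term is divisible by another's, tail-reduce, and make monic.
Reduced Gröbner basis: {a - 4, b + 5}.

From the last basis element, b + 5 = 0, so b takes values in {-5}. Each choice, substituted upward through the basis, yields the corresponding point(s) of the solution set.
  b = -5: the earlier basis element becomes a - 4 = 0, giving a = 4 — point (4, -5).
Substituting each solution back into the original system confirms all equations vanish.

{(4, -5)}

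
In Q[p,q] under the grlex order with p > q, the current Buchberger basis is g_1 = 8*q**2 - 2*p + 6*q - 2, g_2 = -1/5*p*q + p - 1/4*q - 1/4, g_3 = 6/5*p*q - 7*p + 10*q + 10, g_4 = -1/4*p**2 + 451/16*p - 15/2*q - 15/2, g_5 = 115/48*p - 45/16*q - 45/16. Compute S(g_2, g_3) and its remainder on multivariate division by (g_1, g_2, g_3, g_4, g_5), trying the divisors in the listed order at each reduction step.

lcm(LM(g_2), LM(g_3)) = p*q.
S = (lcm/LT(g_2))·g_2 − (lcm/LT(g_3))·g_3 = 5/6*p - 85/12*q - 85/12.
Reduce S modulo (g_1, g_2, g_3, g_4, g_5) in that order:
  leading term p: subtract (8/23)·g_5 from 5/6*p - 85/12*q - 85/12 → -1685/276*q - 1685/276
  leading term q: no divisor's leading term divides it; move -1685/276*q to the remainder.
  leading term 1: no divisor's leading term divides it; move -1685/276 to the remainder.
The remainder -1685/276*q - 1685/276 is nonzero, so it would be added as the next basis element.

S(g_2, g_3) = 5/6*p - 85/12*q - 85/12; remainder on division = -1685/276*q - 1685/276.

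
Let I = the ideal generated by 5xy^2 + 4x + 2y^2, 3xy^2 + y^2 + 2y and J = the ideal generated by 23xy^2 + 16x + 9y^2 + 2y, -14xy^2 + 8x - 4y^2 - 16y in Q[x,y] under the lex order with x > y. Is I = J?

For a fixed monomial order, each ideal has a unique reduced Gröbner basis; comparing bases decides equality.
Buchberger on the first generating set:
f_1 = 5xy^2 + 4x + 2y^2, LT = xy^2.
f_2 = 3xy^2 + y^2 + 2y, LT = xy^2.

S(f_1,f_2): lcm = xy^2. S = 4/5x + 1/15y^2 - 2/3y.
  leading term x: no divisor's leading term divides it; move 4/5x to the remainder.
  leading term y^2: no divisor's leading term divides it; move 1/15y^2 to the remainder.
  leading term y: no divisor's leading term divides it; move -2/3y to the remainder.
  remainder 4/5x + 1/15y^2 - 2/3y ≠ 0; add g_3 = 4/5x + 1/15y^2 - 2/3y to the basis.

S(f_1,g_3): lcm = xy^2. S = 4/5x - 1/12y^4 + 5/6y^3 + 2/5y^2.
  leading term x: subtract (1)·g_3 from 4/5x - 1/12y^4 + 5/6y^3 + 2/5y^2 → -1/12y^4 + 5/6y^3 + 1/3y^2 + 2/3y
  leading term y^4: no divisor's leading term divides it; move -1/12y^4 to the remainder.
  leading term y^3: no divisor's leading term divides it; move 5/6y^3 to the remainder.
  leading term y^2: no divisor's leading term divides it; move 1/3y^2 to the remainder.
  leading term y: no divisor's leading term divides it; move 2/3y to the remainder.
  remainder -1/12y^4 + 5/6y^3 + 1/3y^2 + 2/3y ≠ 0; add g_4 = -1/12y^4 + 5/6y^3 + 1/3y^2 + 2/3y to the basis.

S(f_2,g_3): lcm = xy^2. S = -1/12y^4 + 5/6y^3 + 1/3y^2 + 2/3y.
  leading term y^4: subtract (1)·g_4 from -1/12y^4 + 5/6y^3 + 1/3y^2 + 2/3y → 0
  remainder 0.

S(f_1,g_4): lcm = xy^4. S = 10xy^3 + 24/5xy^2 + 8xy + 2/5y^4.
  leading term xy^3: subtract (2y)·f_1 from 10xy^3 + 24/5xy^2 + 8xy + 2/5y^4 → 24/5xy^2 + 2/5y^4 - 4y^3
  leading term xy^2: subtract (24/25)·f_1 from 24/5xy^2 + 2/5y^4 - 4y^3 → -96/25x + 2/5y^4 - 4y^3 - 48/25y^2
  leading term x: subtract (-24/5)·g_3 from -96/25x + 2/5y^4 - 4y^3 - 48/25y^2 → 2/5y^4 - 4y^3 - 8/5y^2 - 16/5y
  leading term y^4: subtract (-24/5)·g_4 from 2/5y^4 - 4y^3 - 8/5y^2 - 16/5y → 0
  remainder 0.

S(f_2,g_4): lcm = xy^4. S = 10xy^3 + 4xy^2 + 8xy + 1/3y^4 + 2/3y^3.
  leading term xy^3: subtract (2y)·f_1 from 10xy^3 + 4xy^2 + 8xy + 1/3y^4 + 2/3y^3 → 4xy^2 + 1/3y^4 - 10/3y^3
  leading term xy^2: subtract (4/5)·f_1 from 4xy^2 + 1/3y^4 - 10/3y^3 → -16/5x + 1/3y^4 - 10/3y^3 - 8/5y^2
  leading term x: subtract (-4)·g_3 from -16/5x + 1/3y^4 - 10/3y^3 - 8/5y^2 → 1/3y^4 - 10/3y^3 - 4/3y^2 - 8/3y
  leading term y^4: subtract (-4)·g_4 from 1/3y^4 - 10/3y^3 - 4/3y^2 - 8/3y → 0
  remainder 0.

S(g_3,g_4): leading monomials are coprime, so the S-polynomial reduces to 0 (Buchberger's first criterion).
Every S-polynomial of the final basis reduces to 0, so we have a Gröbner basis.
Inter-reduce: drop elements whose leading term is divisible by another's, tail-reduce, and make monic.
Reduced Gröbner basis: {x + 1/12y^2 - 5/6y, y^4 - 10y^3 - 4y^2 - 8y}.

Buchberger on the second generating set:
h_1 = 23xy^2 + 16x + 9y^2 + 2y, LT = xy^2.
h_2 = -14xy^2 + 8x - 4y^2 - 16y, LT = xy^2.

S(h_1,h_2): lcm = xy^2. S = 204/161x + 17/161y^2 - 170/161y.
  leading term x: no divisor's leading term divides it; move 204/161x to the remainder.
  leading term y^2: no divisor's leading term divides it; move 17/161y^2 to the remainder.
  leading term y: no divisor's leading term divides it; move -170/161y to the remainder.
  remainder 204/161x + 17/161y^2 - 170/161y ≠ 0; add k_3 = 204/161x + 17/161y^2 - 170/161y to the basis.

S(h_1,k_3): lcm = xy^2. S = 16/23x - 1/12y^4 + 5/6y^3 + 9/23y^2 + 2/23y.
  leading term x: subtract (28/51)·k_3 from 16/23x - 1/12y^4 + 5/6y^3 + 9/23y^2 + 2/23y → -1/12y^4 + 5/6y^3 + 1/3y^2 + 2/3y
  leading term y^4: no divisor's leading term divides it; move -1/12y^4 to the remainder.
  leading term y^3: no divisor's leading term divides it; move 5/6y^3 to the remainder.
  leading term y^2: no divisor's leading term divides it; move 1/3y^2 to the remainder.
  leading term y: no divisor's leading term divides it; move 2/3y to the remainder.
  remainder -1/12y^4 + 5/6y^3 + 1/3y^2 + 2/3y ≠ 0; add k_4 = -1/12y^4 + 5/6y^3 + 1/3y^2 + 2/3y to the basis.

S(h_2,k_3): lcm = xy^2. S = -4/7x - 1/12y^4 + 5/6y^3 + 2/7y^2 + 8/7y.
  leading term x: subtract (-23/51)·k_3 from -4/7x - 1/12y^4 + 5/6y^3 + 2/7y^2 + 8/7y → -1/12y^4 + 5/6y^3 + 1/3y^2 + 2/3y
  leading term y^4: subtract (1)·k_4 from -1/12y^4 + 5/6y^3 + 1/3y^2 + 2/3y → 0
  remainder 0.

S(h_1,k_4): lcm = xy^4. S = 10xy^3 + 108/23xy^2 + 8xy + 9/23y^4 + 2/23y^3.
  leading term xy^3: subtract (10/23y)·h_1 from 10xy^3 + 108/23xy^2 + 8xy + 9/23y^4 + 2/23y^3 → 108/23xy^2 + 24/23xy + 9/23y^4 - 88/23y^3 - 20/23y^2
  leading term xy^2: subtract (108/529)·h_1 from 108/23xy^2 + 24/23xy + 9/23y^4 - 88/23y^3 - 20/23y^2 → 24/23xy - 1728/529x + 9/23y^4 - 88/23y^3 - 1432/529y^2 - 216/529y
  leading term xy: subtract (14/17y)·k_3 from 24/23xy - 1728/529x + 9/23y^4 - 88/23y^3 - 1432/529y^2 - 216/529y → -1728/529x + 9/23y^4 - 90/23y^3 - 972/529y^2 - 216/529y
  leading term x: subtract (-1008/391)·k_3 from -1728/529x + 9/23y^4 - 90/23y^3 - 972/529y^2 - 216/529y → 9/23y^4 - 90/23y^3 - 36/23y^2 - 72/23y
  leading term y^4: subtract (-108/23)·k_4 from 9/23y^4 - 90/23y^3 - 36/23y^2 - 72/23y → 0
  remainder 0.

S(h_2,k_4): lcm = xy^4. S = 10xy^3 + 24/7xy^2 + 8xy + 2/7y^4 + 8/7y^3.
  leading term xy^3: subtract (10/23y)·h_1 from 10xy^3 + 24/7xy^2 + 8xy + 2/7y^4 + 8/7y^3 → 24/7xy^2 + 24/23xy + 2/7y^4 - 446/161y^3 - 20/23y^2
  leading term xy^2: subtract (24/161)·h_1 from 24/7xy^2 + 24/23xy + 2/7y^4 - 446/161y^3 - 20/23y^2 → 24/23xy - 384/161x + 2/7y^4 - 446/161y^3 - 356/161y^2 - 48/161y
  leading term xy: subtract (14/17y)·k_3 from 24/23xy - 384/161x + 2/7y^4 - 446/161y^3 - 356/161y^2 - 48/161y → -384/161x + 2/7y^4 - 20/7y^3 - 216/161y^2 - 48/161y
  leading term x: subtract (-32/17)·k_3 from -384/161x + 2/7y^4 - 20/7y^3 - 216/161y^2 - 48/161y → 2/7y^4 - 20/7y^3 - 8/7y^2 - 16/7y
  leading term y^4: subtract (-24/7)·k_4 from 2/7y^4 - 20/7y^3 - 8/7y^2 - 16/7y → 0
  remainder 0.

S(k_3,k_4): leading monomials are coprime, so the S-polynomial reduces to 0 (Buchberger's first criterion).
Every S-polynomial of the final basis reduces to 0, so we have a Gröbner basis.
Inter-reduce: drop elements whose leading term is divisible by another's, tail-reduce, and make monic.
Reduced Gröbner basis: {x + 1/12y^2 - 5/6y, y^4 - 10y^3 - 4y^2 - 8y}.

These coincide, so the ideals are equal.

Yes, the ideals are equal.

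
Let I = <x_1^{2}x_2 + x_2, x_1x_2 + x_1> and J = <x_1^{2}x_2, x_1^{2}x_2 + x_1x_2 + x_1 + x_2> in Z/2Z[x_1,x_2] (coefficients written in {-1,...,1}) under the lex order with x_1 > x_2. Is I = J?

No, the ideals differ.

For a fixed monomial order, each ideal has a unique reduced Gröbner basis; comparing bases decides equality.
Buchberger on the first generating set:
f_1 = x_1^{2}x_2 + x_2, LT = x_1^{2}x_2.
f_2 = x_1x_2 + x_1, LT = x_1x_2.

S(f_1,f_2): lcm = x_1^{2}x_2. S = x_1^{2} + x_2.
  leading term x_1^{2}: no divisor's leading term divides it; move x_1^{2} to the remainder.
  leading term x_2: no divisor's leading term divides it; move x_2 to the remainder.
  remainder x_1^{2} + x_2 ≠ 0; add g_3 = x_1^{2} + x_2 to the basis.

S(f_1,g_3): lcm = x_1^{2}x_2. S = x_2^{2} + x_2.
  leading term x_2^{2}: no divisor's leading term divides it; move x_2^{2} to the remainder.
  leading term x_2: no divisor's leading term divides it; move x_2 to the remainder.
  remainder x_2^{2} + x_2 ≠ 0; add g_4 = x_2^{2} + x_2 to the basis.

The other S-polynomials (S(f_2,g_3), S(f_1,g_4), S(f_2,g_4), S(g_3,g_4)) all reduce to 0 modulo the current basis, so we have a Gröbner basis.
Inter-reduce: drop elements whose leading term is divisible by another's, tail-reduce, and make monic.
Reduced Gröbner basis: {x_1^{2} + x_2, x_1x_2 + x_1, x_2^{2} + x_2}.

Buchberger on the second generating set:
h_1 = x_1^{2}x_2, LT = x_1^{2}x_2.
h_2 = x_1^{2}x_2 + x_1x_2 + x_1 + x_2, LT = x_1^{2}x_2.

S(h_1,h_2): lcm = x_1^{2}x_2. S = x_1x_2 + x_1 + x_2.
  leading term x_1x_2: no divisor's leading term divides it; move x_1x_2 to the remainder.
  leading term x_1: no divisor's leading term divides it; move x_1 to the remainder.
  leading term x_2: no divisor's leading term divides it; move x_2 to the remainder.
  remainder x_1x_2 + x_1 + x_2 ≠ 0; add k_3 = x_1x_2 + x_1 + x_2 to the basis.

S(h_1,k_3): lcm = x_1^{2}x_2. S = x_1^{2} + x_1x_2.
  leading term x_1^{2}: no divisor's leading term divides it; move x_1^{2} to the remainder.
  leading term x_1x_2: subtract (1)·k_3 from x_1x_2 → x_1 + x_2
  leading term x_1: no divisor's leading term divides it; move x_1 to the remainder.
  leading term x_2: no divisor's leading term divides it; move x_2 to the remainder.
  remainder x_1^{2} + x_1 + x_2 ≠ 0; add k_4 = x_1^{2} + x_1 + x_2 to the basis.

S(h_1,k_4): lcm = x_1^{2}x_2. S = x_1x_2 + x_2^{2}.
  leading term x_1x_2: subtract (1)·k_3 from x_1x_2 + x_2^{2} → x_1 + x_2^{2} + x_2
  leading term x_1: no divisor's leading term divides it; move x_1 to the remainder.
  leading term x_2^{2}: no divisor's leading term divides it; move x_2^{2} to the remainder.
  leading term x_2: no divisor's leading term divides it; move x_2 to the remainder.
  remainder x_1 + x_2^{2} + x_2 ≠ 0; add k_5 = x_1 + x_2^{2} + x_2 to the basis.

S(h_1,k_5): lcm = x_1^{2}x_2. S = x_1x_2^{3} + x_1x_2^{2}.
  leading term x_1x_2^{3}: subtract (x_2^{2})·k_3 from x_1x_2^{3} + x_1x_2^{2} → x_2^{3}
  leading term x_2^{3}: no divisor's leading term divides it; move x_2^{3} to the remainder.
  remainder x_2^{3} ≠ 0; add k_6 = x_2^{3} to the basis.

The other S-polynomials (S(h_2,k_3), S(h_2,k_4), S(k_3,k_4), S(h_2,k_5), S(k_3,k_5), S(k_4,k_5), S(h_1,k_6), S(h_2,k_6), S(k_3,k_6), S(k_4,k_6), S(k_5,k_6)) all reduce to 0 modulo the current basis, so we have a Gröbner basis.
Inter-reduce: drop elements whose leading term is divisible by another's, tail-reduce, and make monic.
Reduced Gröbner basis: {x_1 + x_2^{2} + x_2, x_2^{3}}.

These differ, so the ideals are not equal.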